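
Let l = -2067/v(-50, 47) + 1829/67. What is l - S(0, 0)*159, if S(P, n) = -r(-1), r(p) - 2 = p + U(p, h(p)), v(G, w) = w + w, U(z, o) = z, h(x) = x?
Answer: 33437/6298 ≈ 5.3091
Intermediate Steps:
v(G, w) = 2*w
r(p) = 2 + 2*p (r(p) = 2 + (p + p) = 2 + 2*p)
l = 33437/6298 (l = -2067/(2*47) + 1829/67 = -2067/94 + 1829*(1/67) = -2067*1/94 + 1829/67 = -2067/94 + 1829/67 = 33437/6298 ≈ 5.3091)
S(P, n) = 0 (S(P, n) = -(2 + 2*(-1)) = -(2 - 2) = -1*0 = 0)
l - S(0, 0)*159 = 33437/6298 - 0*159 = 33437/6298 - 1*0 = 33437/6298 + 0 = 33437/6298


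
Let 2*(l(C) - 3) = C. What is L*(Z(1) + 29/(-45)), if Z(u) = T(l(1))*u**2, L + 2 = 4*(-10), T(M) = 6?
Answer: -3374/15 ≈ -224.93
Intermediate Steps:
l(C) = 3 + C/2
L = -42 (L = -2 + 4*(-10) = -2 - 40 = -42)
Z(u) = 6*u**2
L*(Z(1) + 29/(-45)) = -42*(6*1**2 + 29/(-45)) = -42*(6*1 + 29*(-1/45)) = -42*(6 - 29/45) = -42*241/45 = -3374/15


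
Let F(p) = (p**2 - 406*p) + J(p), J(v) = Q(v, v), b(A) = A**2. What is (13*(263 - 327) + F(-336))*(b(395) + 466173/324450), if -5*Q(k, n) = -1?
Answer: 6988198810345847/180250 ≈ 3.8769e+10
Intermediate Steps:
Q(k, n) = 1/5 (Q(k, n) = -1/5*(-1) = 1/5)
J(v) = 1/5
F(p) = 1/5 + p**2 - 406*p (F(p) = (p**2 - 406*p) + 1/5 = 1/5 + p**2 - 406*p)
(13*(263 - 327) + F(-336))*(b(395) + 466173/324450) = (13*(263 - 327) + (1/5 + (-336)**2 - 406*(-336)))*(395**2 + 466173/324450) = (13*(-64) + (1/5 + 112896 + 136416))*(156025 + 466173*(1/324450)) = (-832 + 1246561/5)*(156025 + 51797/36050) = (1242401/5)*(5624753047/36050) = 6988198810345847/180250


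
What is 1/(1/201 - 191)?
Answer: -201/38390 ≈ -0.0052357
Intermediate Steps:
1/(1/201 - 191) = 1/(-38390/201) = -201/38390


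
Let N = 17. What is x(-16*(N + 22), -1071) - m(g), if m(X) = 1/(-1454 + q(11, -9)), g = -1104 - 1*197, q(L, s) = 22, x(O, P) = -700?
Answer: -1002399/1432 ≈ -700.00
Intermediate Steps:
g = -1301 (g = -1104 - 197 = -1301)
m(X) = -1/1432 (m(X) = 1/(-1454 + 22) = 1/(-1432) = -1/1432)
x(-16*(N + 22), -1071) - m(g) = -700 - 1*(-1/1432) = -700 + 1/1432 = -1002399/1432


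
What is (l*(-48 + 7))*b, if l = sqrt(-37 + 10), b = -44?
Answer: 5412*I*sqrt(3) ≈ 9373.9*I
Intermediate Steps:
l = 3*I*sqrt(3) (l = sqrt(-27) = 3*I*sqrt(3) ≈ 5.1962*I)
(l*(-48 + 7))*b = ((3*I*sqrt(3))*(-48 + 7))*(-44) = ((3*I*sqrt(3))*(-41))*(-44) = -123*I*sqrt(3)*(-44) = 5412*I*sqrt(3)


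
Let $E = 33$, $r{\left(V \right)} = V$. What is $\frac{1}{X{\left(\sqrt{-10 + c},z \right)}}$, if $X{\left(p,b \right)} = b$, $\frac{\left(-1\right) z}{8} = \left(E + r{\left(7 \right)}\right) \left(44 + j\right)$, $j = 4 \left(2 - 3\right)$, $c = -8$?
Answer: $- \frac{1}{12800} \approx -7.8125 \cdot 10^{-5}$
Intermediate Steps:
$j = -4$ ($j = 4 \left(-1\right) = -4$)
$z = -12800$ ($z = - 8 \left(33 + 7\right) \left(44 - 4\right) = - 8 \cdot 40 \cdot 40 = \left(-8\right) 1600 = -12800$)
$\frac{1}{X{\left(\sqrt{-10 + c},z \right)}} = \frac{1}{-12800} = - \frac{1}{12800}$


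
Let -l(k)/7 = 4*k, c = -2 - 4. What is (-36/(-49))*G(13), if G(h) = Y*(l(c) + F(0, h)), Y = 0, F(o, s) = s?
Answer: 0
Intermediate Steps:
c = -6
l(k) = -28*k
G(h) = 0 (G(h) = 0*(-28*(-6) + h) = 0*(168 + h) = 0)
(-36/(-49))*G(13) = -36/(-49)*0 = -36*(-1/49)*0 = (36/49)*0 = 0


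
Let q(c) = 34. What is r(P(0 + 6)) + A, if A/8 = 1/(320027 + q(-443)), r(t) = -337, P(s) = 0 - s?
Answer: -107860549/320061 ≈ -337.00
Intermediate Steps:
P(s) = -s
A = 8/320061 (A = 8/(320027 + 34) = 8/320061 ≈ 2.4995e-5)
r(P(0 + 6)) + A = -337 + 8/320061 = -107860549/320061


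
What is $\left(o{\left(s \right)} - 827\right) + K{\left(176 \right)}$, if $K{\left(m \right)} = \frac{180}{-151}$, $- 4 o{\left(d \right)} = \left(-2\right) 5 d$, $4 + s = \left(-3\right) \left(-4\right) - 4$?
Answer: $- \frac{123547}{151} \approx -818.19$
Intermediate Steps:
$s = 4$ ($s = -4 - -8 = -4 + \left(12 - 4\right) = -4 + 8 = 4$)
$o{\left(d \right)} = \frac{5 d}{2}$ ($o{\left(d \right)} = - \frac{\left(-2\right) 5 d}{4} = - \frac{\left(-10\right) d}{4} = \frac{5 d}{2}$)
$K{\left(m \right)} = - \frac{180}{151}$ ($K{\left(m \right)} = 180 \left(- \frac{1}{151}\right) = - \frac{180}{151}$)
$\left(o{\left(s \right)} - 827\right) + K{\left(176 \right)} = \left(\frac{5}{2} \cdot 4 - 827\right) - \frac{180}{151} = \left(10 - 827\right) - \frac{180}{151} = -817 - \frac{180}{151} = - \frac{123547}{151}$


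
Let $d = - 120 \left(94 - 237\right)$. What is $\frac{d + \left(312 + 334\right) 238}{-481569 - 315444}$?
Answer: $- \frac{170908}{797013} \approx -0.21444$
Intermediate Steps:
$d = 17160$ ($d = \left(-120\right) \left(-143\right) = 17160$)
$\frac{d + \left(312 + 334\right) 238}{-481569 - 315444} = \frac{17160 + \left(312 + 334\right) 238}{-481569 - 315444} = \frac{17160 + 646 \cdot 238}{-797013} = \left(17160 + 153748\right) \left(- \frac{1}{797013}\right) = 170908 \left(- \frac{1}{797013}\right) = - \frac{170908}{797013}$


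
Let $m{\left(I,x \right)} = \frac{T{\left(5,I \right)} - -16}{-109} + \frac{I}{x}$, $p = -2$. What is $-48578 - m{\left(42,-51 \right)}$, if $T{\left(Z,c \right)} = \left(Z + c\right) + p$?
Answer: $- \frac{90012471}{1853} \approx -48577.0$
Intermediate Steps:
$T{\left(Z,c \right)} = -2 + Z + c$ ($T{\left(Z,c \right)} = \left(Z + c\right) - 2 = -2 + Z + c$)
$m{\left(I,x \right)} = - \frac{19}{109} - \frac{I}{109} + \frac{I}{x}$ ($m{\left(I,x \right)} = \frac{\left(-2 + 5 + I\right) - -16}{-109} + \frac{I}{x} = \left(\left(3 + I\right) + 16\right) \left(- \frac{1}{109}\right) + \frac{I}{x} = \left(19 + I\right) \left(- \frac{1}{109}\right) + \frac{I}{x} = \left(- \frac{19}{109} - \frac{I}{109}\right) + \frac{I}{x} = - \frac{19}{109} - \frac{I}{109} + \frac{I}{x}$)
$-48578 - m{\left(42,-51 \right)} = -48578 - \frac{42 - - \frac{51 \left(19 + 42\right)}{109}}{-51} = -48578 - - \frac{42 - \left(- \frac{51}{109}\right) 61}{51} = -48578 - - \frac{42 + \frac{3111}{109}}{51} = -48578 - \left(- \frac{1}{51}\right) \frac{7689}{109} = -48578 - - \frac{2563}{1853} = -48578 + \frac{2563}{1853} = - \frac{90012471}{1853}$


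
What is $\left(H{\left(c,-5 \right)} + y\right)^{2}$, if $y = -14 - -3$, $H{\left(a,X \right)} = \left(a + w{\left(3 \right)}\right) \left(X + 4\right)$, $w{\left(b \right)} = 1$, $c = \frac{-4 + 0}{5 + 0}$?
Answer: $\frac{3136}{25} \approx 125.44$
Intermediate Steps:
$c = - \frac{4}{5} \approx -0.8$
$H{\left(a,X \right)} = \left(1 + a\right) \left(4 + X\right)$ ($H{\left(a,X \right)} = \left(a + 1\right) \left(X + 4\right) = \left(1 + a\right) \left(4 + X\right)$)
$y = -11$ ($y = -14 + 3 = -11$)
$\left(H{\left(c,-5 \right)} + y\right)^{2} = \left(\left(4 - 5 + 4 \left(- \frac{4}{5}\right) - -4\right) - 11\right)^{2} = \left(\left(4 - 5 - \frac{16}{5} + 4\right) - 11\right)^{2} = \left(- \frac{1}{5} - 11\right)^{2} = \left(- \frac{56}{5}\right)^{2} = \frac{3136}{25}$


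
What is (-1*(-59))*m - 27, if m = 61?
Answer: 3572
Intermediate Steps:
(-1*(-59))*m - 27 = -1*(-59)*61 - 27 = 59*61 - 27 = 3599 - 27 = 3572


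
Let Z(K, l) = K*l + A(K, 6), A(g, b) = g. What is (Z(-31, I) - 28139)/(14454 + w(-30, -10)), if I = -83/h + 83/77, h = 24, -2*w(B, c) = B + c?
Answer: -51921791/26747952 ≈ -1.9412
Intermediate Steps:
w(B, c) = -B/2 - c/2 (w(B, c) = -(B + c)/2 = -B/2 - c/2)
I = -4399/1848 (I = -83/24 + 83/77 = -4399/1848 ≈ -2.3804)
Z(K, l) = K + K*l (Z(K, l) = K*l + K = K + K*l)
(Z(-31, I) - 28139)/(14454 + w(-30, -10)) = (-31*(1 - 4399/1848) - 28139)/(14454 + (-1/2*(-30) - 1/2*(-10))) = (-31*(-2551/1848) - 28139)/(14454 + (15 + 5)) = (79081/1848 - 28139)/(14454 + 20) = -51921791/1848/14474 = -51921791/1848*1/14474 = -51921791/26747952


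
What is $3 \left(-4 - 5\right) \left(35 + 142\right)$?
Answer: $-4779$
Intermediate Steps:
$3 \left(-4 - 5\right) \left(35 + 142\right) = 3 \left(-9\right) 177 = \left(-27\right) 177 = -4779$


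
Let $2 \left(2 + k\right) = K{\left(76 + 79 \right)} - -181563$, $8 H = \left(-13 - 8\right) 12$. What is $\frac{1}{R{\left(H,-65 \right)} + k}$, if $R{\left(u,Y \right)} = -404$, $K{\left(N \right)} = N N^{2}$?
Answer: $\frac{1}{1952313} \approx 5.1221 \cdot 10^{-7}$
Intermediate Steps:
$H = - \frac{63}{2}$ ($H = \frac{\left(-13 - 8\right) 12}{8} = \frac{\left(-21\right) 12}{8} = \frac{1}{8} \left(-252\right) = - \frac{63}{2} \approx -31.5$)
$K{\left(N \right)} = N^{3}$
$k = 1952717$ ($k = -2 + \frac{\left(76 + 79\right)^{3} - -181563}{2} = -2 + \frac{155^{3} + 181563}{2} = -2 + \frac{3723875 + 181563}{2} = -2 + \frac{1}{2} \cdot 3905438 = -2 + 1952719 = 1952717$)
$\frac{1}{R{\left(H,-65 \right)} + k} = \frac{1}{-404 + 1952717} = \frac{1}{1952313}$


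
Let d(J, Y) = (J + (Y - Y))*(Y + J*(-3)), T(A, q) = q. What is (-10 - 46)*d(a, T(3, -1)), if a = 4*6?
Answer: 98112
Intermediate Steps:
a = 24
d(J, Y) = J*(Y - 3*J) (d(J, Y) = (J + 0)*(Y - 3*J) = J*(Y - 3*J))
(-10 - 46)*d(a, T(3, -1)) = (-10 - 46)*(24*(-1 - 3*24)) = -1344*(-1 - 72) = -1344*(-73) = -56*(-1752) = 98112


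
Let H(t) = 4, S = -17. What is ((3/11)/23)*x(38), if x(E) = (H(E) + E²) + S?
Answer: 4293/253 ≈ 16.968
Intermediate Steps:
x(E) = -13 + E² (x(E) = (4 + E²) - 17 = -13 + E²)
((3/11)/23)*x(38) = ((3/11)/23)*(-13 + 38²) = ((3*(1/11))*(1/23))*(-13 + 1444) = ((3/11)*(1/23))*1431 = (3/253)*1431 = 4293/253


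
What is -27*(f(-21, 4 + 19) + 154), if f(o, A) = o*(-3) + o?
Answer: -5292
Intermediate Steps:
f(o, A) = -2*o (f(o, A) = -3*o + o = -2*o)
-27*(f(-21, 4 + 19) + 154) = -27*(-2*(-21) + 154) = -27*(42 + 154) = -27*196 = -5292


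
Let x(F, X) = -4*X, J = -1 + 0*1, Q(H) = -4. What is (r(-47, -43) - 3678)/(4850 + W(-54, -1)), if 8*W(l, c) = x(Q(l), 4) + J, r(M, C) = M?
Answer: -29800/38783 ≈ -0.76838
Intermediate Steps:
J = -1 (J = -1 + 0 = -1)
W(l, c) = -17/8 (W(l, c) = (-4*4 - 1)/8 = (-16 - 1)/8 = (1/8)*(-17) = -17/8)
(r(-47, -43) - 3678)/(4850 + W(-54, -1)) = (-47 - 3678)/(4850 - 17/8) = -3725/38783/8 = -3725*8/38783 = -29800/38783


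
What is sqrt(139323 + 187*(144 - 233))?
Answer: 2*sqrt(30670) ≈ 350.26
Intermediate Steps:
sqrt(139323 + 187*(144 - 233)) = sqrt(139323 + 187*(-89)) = sqrt(139323 - 16643) = sqrt(122680) = 2*sqrt(30670)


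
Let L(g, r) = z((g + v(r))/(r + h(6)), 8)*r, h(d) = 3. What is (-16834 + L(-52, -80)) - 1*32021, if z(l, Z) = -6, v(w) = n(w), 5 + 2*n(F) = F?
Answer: -48375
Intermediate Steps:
n(F) = -5/2 + F/2
v(w) = -5/2 + w/2
L(g, r) = -6*r
(-16834 + L(-52, -80)) - 1*32021 = (-16834 - 6*(-80)) - 1*32021 = (-16834 + 480) - 32021 = -16354 - 32021 = -48375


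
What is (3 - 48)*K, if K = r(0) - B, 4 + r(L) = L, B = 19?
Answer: 1035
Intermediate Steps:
r(L) = -4 + L
K = -23 (K = (-4 + 0) - 1*19 = -4 - 19 = -23)
(3 - 48)*K = (3 - 48)*(-23) = -45*(-23) = 1035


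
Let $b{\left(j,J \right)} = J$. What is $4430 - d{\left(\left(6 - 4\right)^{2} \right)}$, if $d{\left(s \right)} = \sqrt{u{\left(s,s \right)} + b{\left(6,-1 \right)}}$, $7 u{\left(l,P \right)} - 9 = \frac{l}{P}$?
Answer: $4430 - \frac{\sqrt{21}}{7} \approx 4429.3$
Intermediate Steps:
$u{\left(l,P \right)} = \frac{9}{7} + \frac{l}{7 P}$ ($u{\left(l,P \right)} = \frac{9}{7} + \frac{l \frac{1}{P}}{7} = \frac{9}{7} + \frac{l}{7 P}$)
$d{\left(s \right)} = \frac{\sqrt{21}}{7}$ ($d{\left(s \right)} = \sqrt{\frac{s + 9 s}{7 s} - 1} = \sqrt{\frac{10 s}{7 s} - 1} = \sqrt{\frac{10}{7} - 1} = \sqrt{\frac{3}{7}} = \frac{\sqrt{21}}{7}$)
$4430 - d{\left(\left(6 - 4\right)^{2} \right)} = 4430 - \frac{\sqrt{21}}{7}$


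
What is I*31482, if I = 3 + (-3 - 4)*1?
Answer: -125928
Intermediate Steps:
I = -4 (I = 3 - 7*1 = 3 - 7 = -4)
I*31482 = -4*31482 = -125928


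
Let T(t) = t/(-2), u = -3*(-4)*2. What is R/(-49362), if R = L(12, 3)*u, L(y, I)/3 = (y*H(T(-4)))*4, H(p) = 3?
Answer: -1728/8227 ≈ -0.21004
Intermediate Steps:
u = 24 (u = 12*2 = 24)
T(t) = -t/2 (T(t) = t*(-1/2) = -t/2)
L(y, I) = 36*y (L(y, I) = 3*((y*3)*4) = 3*((3*y)*4) = 3*(12*y) = 36*y)
R = 10368 (R = (36*12)*24 = 432*24 = 10368)
R/(-49362) = 10368/(-49362) = 10368*(-1/49362) = -1728/8227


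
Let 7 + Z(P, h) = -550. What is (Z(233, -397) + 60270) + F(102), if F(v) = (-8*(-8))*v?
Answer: 66241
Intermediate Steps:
Z(P, h) = -557 (Z(P, h) = -7 - 550 = -557)
F(v) = 64*v
(Z(233, -397) + 60270) + F(102) = (-557 + 60270) + 64*102 = 59713 + 6528 = 66241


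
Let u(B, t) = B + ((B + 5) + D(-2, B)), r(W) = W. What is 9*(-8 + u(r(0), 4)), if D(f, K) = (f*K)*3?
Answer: -27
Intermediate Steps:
D(f, K) = 3*K*f (D(f, K) = (K*f)*3 = 3*K*f)
u(B, t) = 5 - 4*B (u(B, t) = B + ((B + 5) + 3*B*(-2)) = B + ((5 + B) - 6*B) = B + (5 - 5*B) = 5 - 4*B)
9*(-8 + u(r(0), 4)) = 9*(-8 + (5 - 4*0)) = 9*(-8 + (5 + 0)) = 9*(-8 + 5) = 9*(-3) = -27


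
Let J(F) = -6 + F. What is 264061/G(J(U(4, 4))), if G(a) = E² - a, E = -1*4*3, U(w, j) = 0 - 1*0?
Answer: 264061/150 ≈ 1760.4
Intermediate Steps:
U(w, j) = 0 (U(w, j) = 0 + 0 = 0)
E = -12 (E = -4*3 = -12)
G(a) = 144 - a (G(a) = (-12)² - a = 144 - a)
264061/G(J(U(4, 4))) = 264061/(144 - (-6 + 0)) = 264061/(144 - 1*(-6)) = 264061/(144 + 6) = 264061/150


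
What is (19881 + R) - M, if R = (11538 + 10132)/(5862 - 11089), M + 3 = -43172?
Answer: 329572042/5227 ≈ 63052.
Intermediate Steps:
M = -43175 (M = -3 - 43172 = -43175)
R = -21670/5227 (R = 21670/(-5227) = 21670*(-1/5227) = -21670/5227 ≈ -4.1458)
(19881 + R) - M = (19881 - 21670/5227) - 1*(-43175) = 103896317/5227 + 43175 = 329572042/5227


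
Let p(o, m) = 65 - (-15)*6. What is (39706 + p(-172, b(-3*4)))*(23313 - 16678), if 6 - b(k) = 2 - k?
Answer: 264477735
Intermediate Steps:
b(k) = 4 + k (b(k) = 6 - (2 - k) = 6 + (-2 + k) = 4 + k)
p(o, m) = 155 (p(o, m) = 65 - 1*(-90) = 65 + 90 = 155)
(39706 + p(-172, b(-3*4)))*(23313 - 16678) = (39706 + 155)*(23313 - 16678) = 39861*6635 = 264477735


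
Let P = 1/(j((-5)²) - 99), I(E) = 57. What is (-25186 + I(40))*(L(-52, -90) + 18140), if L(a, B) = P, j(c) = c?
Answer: -33732139311/74 ≈ -4.5584e+8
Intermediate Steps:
P = -1/74 (P = 1/((-5)² - 99) = 1/(25 - 99) = 1/(-74) = -1/74 ≈ -0.013514)
L(a, B) = -1/74
(-25186 + I(40))*(L(-52, -90) + 18140) = (-25186 + 57)*(-1/74 + 18140) = -25129*1342359/74 = -33732139311/74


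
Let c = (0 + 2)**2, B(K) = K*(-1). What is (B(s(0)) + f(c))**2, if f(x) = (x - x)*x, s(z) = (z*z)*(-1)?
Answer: 0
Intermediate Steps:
s(z) = -z**2 (s(z) = z**2*(-1) = -z**2)
B(K) = -K
c = 4 (c = 2**2 = 4)
f(x) = 0 (f(x) = 0*x = 0)
(B(s(0)) + f(c))**2 = (-(-1)*0**2 + 0)**2 = (-(-1)*0 + 0)**2 = (-1*0 + 0)**2 = (0 + 0)**2 = 0**2 = 0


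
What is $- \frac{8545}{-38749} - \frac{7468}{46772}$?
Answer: $\frac{27572302}{453092057} \approx 0.060854$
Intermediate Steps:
$- \frac{8545}{-38749} - \frac{7468}{46772} = \left(-8545\right) \left(- \frac{1}{38749}\right) - \frac{1867}{11693} = \frac{8545}{38749} - \frac{1867}{11693} = \frac{27572302}{453092057}$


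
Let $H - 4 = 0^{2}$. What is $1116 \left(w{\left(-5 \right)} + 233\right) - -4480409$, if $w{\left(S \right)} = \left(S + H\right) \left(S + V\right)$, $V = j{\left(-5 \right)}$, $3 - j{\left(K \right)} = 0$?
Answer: $4742669$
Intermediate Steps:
$j{\left(K \right)} = 3$ ($j{\left(K \right)} = 3 - 0 = 3 + 0 = 3$)
$V = 3$
$H = 4$ ($H = 4 + 0^{2} = 4 + 0 = 4$)
$w{\left(S \right)} = \left(3 + S\right) \left(4 + S\right)$ ($w{\left(S \right)} = \left(S + 4\right) \left(S + 3\right) = \left(4 + S\right) \left(3 + S\right) = \left(3 + S\right) \left(4 + S\right)$)
$1116 \left(w{\left(-5 \right)} + 233\right) - -4480409 = 1116 \left(\left(12 + \left(-5\right)^{2} + 7 \left(-5\right)\right) + 233\right) - -4480409 = 1116 \left(\left(12 + 25 - 35\right) + 233\right) + 4480409 = 1116 \left(2 + 233\right) + 4480409 = 1116 \cdot 235 + 4480409 = 262260 + 4480409 = 4742669$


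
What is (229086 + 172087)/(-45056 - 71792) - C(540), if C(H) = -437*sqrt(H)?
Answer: -401173/116848 + 2622*sqrt(15) ≈ 10152.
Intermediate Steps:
(229086 + 172087)/(-45056 - 71792) - C(540) = (229086 + 172087)/(-45056 - 71792) - (-437)*sqrt(540) = 401173/(-116848) - (-437)*6*sqrt(15) = 401173*(-1/116848) - (-2622)*sqrt(15) = -401173/116848 + 2622*sqrt(15)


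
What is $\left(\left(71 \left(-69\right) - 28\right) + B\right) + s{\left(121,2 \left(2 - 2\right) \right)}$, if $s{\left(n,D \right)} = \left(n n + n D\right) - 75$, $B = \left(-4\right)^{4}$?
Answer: $9895$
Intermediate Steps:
$B = 256$
$s{\left(n,D \right)} = -75 + n^{2} + D n$ ($s{\left(n,D \right)} = \left(n^{2} + D n\right) - 75 = -75 + n^{2} + D n$)
$\left(\left(71 \left(-69\right) - 28\right) + B\right) + s{\left(121,2 \left(2 - 2\right) \right)} = \left(\left(71 \left(-69\right) - 28\right) + 256\right) + \left(-75 + 121^{2} + 2 \left(2 - 2\right) 121\right) = \left(\left(-4899 - 28\right) + 256\right) + \left(-75 + 14641 + 2 \cdot 0 \cdot 121\right) = \left(-4927 + 256\right) + \left(-75 + 14641 + 0 \cdot 121\right) = -4671 + \left(-75 + 14641 + 0\right) = -4671 + 14566 = 9895$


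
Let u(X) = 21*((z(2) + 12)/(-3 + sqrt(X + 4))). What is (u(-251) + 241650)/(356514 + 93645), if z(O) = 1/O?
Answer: 41241075/76827136 - 175*I*sqrt(247)/76827136 ≈ 0.5368 - 3.5799e-5*I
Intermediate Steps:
u(X) = 525/(2*(-3 + sqrt(4 + X))) (u(X) = 21*((1/2 + 12)/(-3 + sqrt(X + 4))) = 21*((1/2 + 12)/(-3 + sqrt(4 + X))) = 21*(25/(2*(-3 + sqrt(4 + X)))) = 525/(2*(-3 + sqrt(4 + X))))
(u(-251) + 241650)/(356514 + 93645) = (525/(2*(-3 + sqrt(4 - 251))) + 241650)/(356514 + 93645) = (525/(2*(-3 + sqrt(-247))) + 241650)/450159 = (525/(2*(-3 + I*sqrt(247))) + 241650)*(1/450159) = (241650 + 525/(2*(-3 + I*sqrt(247))))*(1/450159) = 80550/150053 + 175/(300106*(-3 + I*sqrt(247)))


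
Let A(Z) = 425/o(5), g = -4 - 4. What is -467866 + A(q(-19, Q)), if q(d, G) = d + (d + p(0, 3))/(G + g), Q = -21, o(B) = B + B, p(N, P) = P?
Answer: -935647/2 ≈ -4.6782e+5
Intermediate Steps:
g = -8
o(B) = 2*B
q(d, G) = d + (3 + d)/(-8 + G) (q(d, G) = d + (d + 3)/(G - 8) = d + (3 + d)/(-8 + G))
A(Z) = 85/2 (A(Z) = 425/((2*5)) = 425/10 = 425*(1/10) = 85/2)
-467866 + A(q(-19, Q)) = -467866 + 85/2 = -935647/2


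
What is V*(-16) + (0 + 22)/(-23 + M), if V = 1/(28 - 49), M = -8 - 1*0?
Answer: 34/651 ≈ 0.052227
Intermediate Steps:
M = -8 (M = -8 + 0 = -8)
V = -1/21 (V = 1/(-21) = -1/21 ≈ -0.047619)
V*(-16) + (0 + 22)/(-23 + M) = -1/21*(-16) + (0 + 22)/(-23 - 8) = 16/21 + 22/(-31) = 16/21 + 22*(-1/31) = 16/21 - 22/31 = 34/651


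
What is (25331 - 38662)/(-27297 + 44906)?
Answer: -13331/17609 ≈ -0.75706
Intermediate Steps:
(25331 - 38662)/(-27297 + 44906) = -13331/17609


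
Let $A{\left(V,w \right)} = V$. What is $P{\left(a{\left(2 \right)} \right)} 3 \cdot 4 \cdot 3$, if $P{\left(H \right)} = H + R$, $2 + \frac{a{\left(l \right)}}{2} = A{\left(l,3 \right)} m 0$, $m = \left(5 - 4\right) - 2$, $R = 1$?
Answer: $-108$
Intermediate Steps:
$m = -1$ ($m = 1 - 2 = -1$)
$a{\left(l \right)} = -4$ ($a{\left(l \right)} = -4 + 2 l \left(-1\right) 0 = -4 + 2 - l 0 = -4 + 2 \cdot 0 = -4 + 0 = -4$)
$P{\left(H \right)} = 1 + H$ ($P{\left(H \right)} = H + 1 = 1 + H$)
$P{\left(a{\left(2 \right)} \right)} 3 \cdot 4 \cdot 3 = \left(1 - 4\right) 3 \cdot 4 \cdot 3 = - 3 \cdot 12 \cdot 3 = \left(-3\right) 36 = -108$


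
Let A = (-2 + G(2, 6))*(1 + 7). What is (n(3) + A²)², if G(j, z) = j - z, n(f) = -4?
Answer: 5290000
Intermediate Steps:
A = -48 (A = (-2 + (2 - 1*6))*(1 + 7) = (-2 + (2 - 6))*8 = (-2 - 4)*8 = -6*8 = -48)
(n(3) + A²)² = (-4 + (-48)²)² = (-4 + 2304)² = 2300² = 5290000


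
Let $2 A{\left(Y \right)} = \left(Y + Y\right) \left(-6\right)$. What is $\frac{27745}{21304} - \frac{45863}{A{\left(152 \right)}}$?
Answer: $\frac{125296099}{2428656} \approx 51.591$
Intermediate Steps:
$A{\left(Y \right)} = - 6 Y$ ($A{\left(Y \right)} = \frac{\left(Y + Y\right) \left(-6\right)}{2} = \frac{2 Y \left(-6\right)}{2} = \frac{\left(-12\right) Y}{2} = - 6 Y$)
$\frac{27745}{21304} - \frac{45863}{A{\left(152 \right)}} = \frac{27745}{21304} - \frac{45863}{\left(-6\right) 152} = 27745 \cdot \frac{1}{21304} - \frac{45863}{-912} = \frac{27745}{21304} - - \frac{45863}{912} = \frac{27745}{21304} + \frac{45863}{912} = \frac{125296099}{2428656}$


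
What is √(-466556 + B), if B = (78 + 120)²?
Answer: 2*I*√106838 ≈ 653.72*I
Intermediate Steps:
B = 39204 (B = 198² = 39204)
√(-466556 + B) = √(-466556 + 39204) = √(-427352) = 2*I*√106838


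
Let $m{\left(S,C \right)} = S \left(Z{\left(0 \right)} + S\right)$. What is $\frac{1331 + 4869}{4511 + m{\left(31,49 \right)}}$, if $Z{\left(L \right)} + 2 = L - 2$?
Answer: $\frac{1550}{1337} \approx 1.1593$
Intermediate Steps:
$Z{\left(L \right)} = -4 + L$ ($Z{\left(L \right)} = -2 + \left(L - 2\right) = -2 + \left(-2 + L\right) = -4 + L$)
$m{\left(S,C \right)} = S \left(-4 + S\right)$ ($m{\left(S,C \right)} = S \left(\left(-4 + 0\right) + S\right) = S \left(-4 + S\right)$)
$\frac{1331 + 4869}{4511 + m{\left(31,49 \right)}} = \frac{1331 + 4869}{4511 + 31 \left(-4 + 31\right)} = \frac{6200}{4511 + 31 \cdot 27} = \frac{6200}{4511 + 837} = \frac{6200}{5348} = 6200 \cdot \frac{1}{5348} = \frac{1550}{1337}$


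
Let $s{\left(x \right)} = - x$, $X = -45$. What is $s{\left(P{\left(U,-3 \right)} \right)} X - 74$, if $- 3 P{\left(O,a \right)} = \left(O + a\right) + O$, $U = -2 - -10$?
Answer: $-269$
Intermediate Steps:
$U = 8$ ($U = -2 + 10 = 8$)
$P{\left(O,a \right)} = - \frac{2 O}{3} - \frac{a}{3}$ ($P{\left(O,a \right)} = - \frac{\left(O + a\right) + O}{3} = - \frac{a + 2 O}{3} = - \frac{2 O}{3} - \frac{a}{3}$)
$s{\left(P{\left(U,-3 \right)} \right)} X - 74 = - (\left(- \frac{2}{3}\right) 8 - -1) \left(-45\right) - 74 = - (- \frac{16}{3} + 1) \left(-45\right) - 74 = \left(-1\right) \left(- \frac{13}{3}\right) \left(-45\right) - 74 = \frac{13}{3} \left(-45\right) - 74 = -195 - 74 = -269$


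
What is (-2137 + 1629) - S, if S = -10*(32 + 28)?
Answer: 92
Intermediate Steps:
S = -600 (S = -10*60 = -600)
(-2137 + 1629) - S = (-2137 + 1629) - 1*(-600) = -508 + 600 = 92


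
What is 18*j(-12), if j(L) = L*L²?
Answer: -31104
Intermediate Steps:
j(L) = L³
18*j(-12) = 18*(-12)³ = 18*(-1728) = -31104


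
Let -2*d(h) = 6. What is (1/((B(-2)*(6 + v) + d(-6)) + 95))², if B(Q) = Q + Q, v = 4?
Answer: 1/2704 ≈ 0.00036982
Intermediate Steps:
d(h) = -3 (d(h) = -½*6 = -3)
B(Q) = 2*Q
(1/((B(-2)*(6 + v) + d(-6)) + 95))² = (1/(((2*(-2))*(6 + 4) - 3) + 95))² = (1/((-4*10 - 3) + 95))² = (1/((-40 - 3) + 95))² = (1/(-43 + 95))² = (1/52)² = 1/2704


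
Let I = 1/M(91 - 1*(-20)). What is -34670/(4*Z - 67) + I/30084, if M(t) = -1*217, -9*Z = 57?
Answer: 679000994003/1808319156 ≈ 375.49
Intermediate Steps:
Z = -19/3 (Z = -⅑*57 = -19/3 ≈ -6.3333)
M(t) = -217
I = -1/217 (I = 1/(-217) = -1/217 ≈ -0.0046083)
-34670/(4*Z - 67) + I/30084 = -34670/(4*(-19/3) - 67) - 1/217/30084 = -34670/(-76/3 - 67) - 1/217*1/30084 = -34670/(-277/3) - 1/6528228 = -34670*(-3/277) - 1/6528228 = 104010/277 - 1/6528228 = 679000994003/1808319156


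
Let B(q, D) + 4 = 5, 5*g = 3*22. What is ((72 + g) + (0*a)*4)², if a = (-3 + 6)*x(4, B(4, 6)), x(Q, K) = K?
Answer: 181476/25 ≈ 7259.0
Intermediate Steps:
g = 66/5 (g = (3*22)/5 = (⅕)*66 = 66/5 ≈ 13.200)
B(q, D) = 1 (B(q, D) = -4 + 5 = 1)
a = 3 (a = (-3 + 6)*1 = 3*1 = 3)
((72 + g) + (0*a)*4)² = ((72 + 66/5) + (0*3)*4)² = (426/5 + 0*4)² = (426/5 + 0)² = (426/5)² = 181476/25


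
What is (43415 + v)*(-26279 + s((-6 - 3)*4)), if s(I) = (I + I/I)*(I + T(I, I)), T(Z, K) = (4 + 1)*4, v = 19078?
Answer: -1607257467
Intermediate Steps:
T(Z, K) = 20 (T(Z, K) = 5*4 = 20)
s(I) = (1 + I)*(20 + I) (s(I) = (I + I/I)*(I + 20) = (I + 1)*(20 + I) = (1 + I)*(20 + I))
(43415 + v)*(-26279 + s((-6 - 3)*4)) = (43415 + 19078)*(-26279 + (20 + ((-6 - 3)*4)² + 21*((-6 - 3)*4))) = 62493*(-26279 + (20 + (-9*4)² + 21*(-9*4))) = 62493*(-26279 + (20 + (-36)² + 21*(-36))) = 62493*(-26279 + (20 + 1296 - 756)) = 62493*(-26279 + 560) = 62493*(-25719) = -1607257467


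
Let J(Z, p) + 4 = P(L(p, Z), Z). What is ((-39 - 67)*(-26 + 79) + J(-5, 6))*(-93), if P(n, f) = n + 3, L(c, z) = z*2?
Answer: 523497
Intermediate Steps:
L(c, z) = 2*z
P(n, f) = 3 + n
J(Z, p) = -1 + 2*Z (J(Z, p) = -4 + (3 + 2*Z) = -1 + 2*Z)
((-39 - 67)*(-26 + 79) + J(-5, 6))*(-93) = ((-39 - 67)*(-26 + 79) + (-1 + 2*(-5)))*(-93) = (-106*53 + (-1 - 10))*(-93) = (-5618 - 11)*(-93) = -5629*(-93) = 523497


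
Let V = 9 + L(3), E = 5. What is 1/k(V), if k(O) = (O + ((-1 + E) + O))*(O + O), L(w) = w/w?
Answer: 1/480 ≈ 0.0020833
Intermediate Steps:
L(w) = 1
V = 10 (V = 9 + 1 = 10)
k(O) = 2*O*(4 + 2*O) (k(O) = (O + ((-1 + 5) + O))*(O + O) = (O + (4 + O))*(2*O) = (4 + 2*O)*(2*O) = 2*O*(4 + 2*O))
1/k(V) = 1/(4*10*(2 + 10)) = 1/(4*10*12) = 1/480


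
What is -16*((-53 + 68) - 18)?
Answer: 48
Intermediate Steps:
-16*((-53 + 68) - 18) = -16*(15 - 18) = -16*(-3) = 48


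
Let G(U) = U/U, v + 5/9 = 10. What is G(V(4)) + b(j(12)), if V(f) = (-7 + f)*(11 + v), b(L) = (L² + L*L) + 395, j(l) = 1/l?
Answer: 28513/72 ≈ 396.01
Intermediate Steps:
v = 85/9 (v = -5/9 + 10 = 85/9 ≈ 9.4444)
b(L) = 395 + 2*L² (b(L) = (L² + L²) + 395 = 2*L² + 395 = 395 + 2*L²)
V(f) = -1288/9 + 184*f/9 (V(f) = (-7 + f)*(11 + 85/9) = (-7 + f)*(184/9) = -1288/9 + 184*f/9)
G(U) = 1
G(V(4)) + b(j(12)) = 1 + (395 + 2*(1/12)²) = 1 + (395 + 2*(1/144)) = 1 + (395 + 1/72) = 1 + 28441/72 = 28513/72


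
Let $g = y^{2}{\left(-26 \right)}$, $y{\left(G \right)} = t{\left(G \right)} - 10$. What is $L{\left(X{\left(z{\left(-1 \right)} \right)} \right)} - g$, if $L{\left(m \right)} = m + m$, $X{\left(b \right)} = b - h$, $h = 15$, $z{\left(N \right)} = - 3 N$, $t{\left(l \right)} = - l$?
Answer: $-280$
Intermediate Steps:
$y{\left(G \right)} = -10 - G$ ($y{\left(G \right)} = - G - 10 = -10 - G$)
$X{\left(b \right)} = -15 + b$ ($X{\left(b \right)} = b - 15 = -15 + b$)
$L{\left(m \right)} = 2 m$
$g = 256$ ($g = \left(-10 - -26\right)^{2} = \left(-10 + 26\right)^{2} = 16^{2} = 256$)
$L{\left(X{\left(z{\left(-1 \right)} \right)} \right)} - g = 2 \left(-15 - -3\right) - 256 = 2 \left(-15 + 3\right) - 256 = 2 \left(-12\right) - 256 = -24 - 256 = -280$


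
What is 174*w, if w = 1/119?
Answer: 174/119 ≈ 1.4622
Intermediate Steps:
w = 1/119 ≈ 0.0084034
174*w = 174*(1/119) = 174/119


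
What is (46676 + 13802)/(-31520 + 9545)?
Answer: -60478/21975 ≈ -2.7521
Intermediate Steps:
(46676 + 13802)/(-31520 + 9545) = 60478/(-21975) = 60478*(-1/21975) = -60478/21975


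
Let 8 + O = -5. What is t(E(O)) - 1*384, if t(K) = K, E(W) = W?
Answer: -397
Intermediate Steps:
O = -13 (O = -8 - 5 = -13)
t(E(O)) - 1*384 = -13 - 1*384 = -13 - 384 = -397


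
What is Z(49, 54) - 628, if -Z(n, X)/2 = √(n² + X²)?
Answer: -628 - 2*√5317 ≈ -773.84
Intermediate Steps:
Z(n, X) = -2*√(X² + n²) (Z(n, X) = -2*√(n² + X²) = -2*√(X² + n²))
Z(49, 54) - 628 = -2*√(54² + 49²) - 628 = -2*√(2916 + 2401) - 628 = -2*√5317 - 628 = -628 - 2*√5317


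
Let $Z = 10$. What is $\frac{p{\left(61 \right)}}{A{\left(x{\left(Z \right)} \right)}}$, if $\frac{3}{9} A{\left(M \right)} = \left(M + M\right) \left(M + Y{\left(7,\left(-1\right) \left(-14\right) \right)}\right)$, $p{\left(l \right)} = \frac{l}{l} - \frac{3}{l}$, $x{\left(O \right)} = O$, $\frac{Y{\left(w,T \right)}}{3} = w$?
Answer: $\frac{29}{56730} \approx 0.00051119$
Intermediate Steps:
$Y{\left(w,T \right)} = 3 w$
$p{\left(l \right)} = 1 - \frac{3}{l}$
$A{\left(M \right)} = 6 M \left(21 + M\right)$ ($A{\left(M \right)} = 3 \left(M + M\right) \left(M + 3 \cdot 7\right) = 3 \cdot 2 M \left(M + 21\right) = 3 \cdot 2 M \left(21 + M\right) = 6 M \left(21 + M\right)$)
$\frac{p{\left(61 \right)}}{A{\left(x{\left(Z \right)} \right)}} = \frac{\frac{1}{61} \left(-3 + 61\right)}{6 \cdot 10 \left(21 + 10\right)} = \frac{\frac{1}{61} \cdot 58}{6 \cdot 10 \cdot 31} = \frac{58}{61 \cdot 1860} = \frac{58}{61} \cdot \frac{1}{1860} = \frac{29}{56730}$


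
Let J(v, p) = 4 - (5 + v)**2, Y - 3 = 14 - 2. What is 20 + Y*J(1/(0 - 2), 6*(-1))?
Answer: -895/4 ≈ -223.75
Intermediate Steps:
Y = 15 (Y = 3 + (14 - 2) = 3 + 12 = 15)
20 + Y*J(1/(0 - 2), 6*(-1)) = 20 + 15*(4 - (5 + 1/(0 - 2))**2) = 20 + 15*(4 - (5 + 1/(-2))**2) = 20 + 15*(4 - (5 - 1/2)**2) = 20 + 15*(4 - (9/2)**2) = 20 + 15*(4 - 1*81/4) = 20 + 15*(4 - 81/4) = 20 + 15*(-65/4) = 20 - 975/4 = -895/4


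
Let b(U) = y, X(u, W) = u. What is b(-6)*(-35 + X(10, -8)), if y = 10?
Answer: -250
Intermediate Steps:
b(U) = 10
b(-6)*(-35 + X(10, -8)) = 10*(-35 + 10) = 10*(-25) = -250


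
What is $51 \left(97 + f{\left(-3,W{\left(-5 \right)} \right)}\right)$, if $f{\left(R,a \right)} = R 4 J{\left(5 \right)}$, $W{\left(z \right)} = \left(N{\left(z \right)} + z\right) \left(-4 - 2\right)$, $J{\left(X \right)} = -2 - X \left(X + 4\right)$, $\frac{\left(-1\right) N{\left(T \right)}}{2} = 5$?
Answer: $33711$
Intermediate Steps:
$N{\left(T \right)} = -10$ ($N{\left(T \right)} = \left(-2\right) 5 = -10$)
$J{\left(X \right)} = -2 - X \left(4 + X\right)$
$W{\left(z \right)} = 60 - 6 z$ ($W{\left(z \right)} = \left(-10 + z\right) \left(-4 - 2\right) = \left(-10 + z\right) \left(-6\right) = 60 - 6 z$)
$f{\left(R,a \right)} = - 188 R$ ($f{\left(R,a \right)} = R 4 \left(-2 - 5^{2} - 20\right) = 4 R \left(-2 - 25 - 20\right) = 4 R \left(-47\right) = - 188 R$)
$51 \left(97 + f{\left(-3,W{\left(-5 \right)} \right)}\right) = 51 \left(97 - -564\right) = 51 \left(97 + 564\right) = 51 \cdot 661 = 33711$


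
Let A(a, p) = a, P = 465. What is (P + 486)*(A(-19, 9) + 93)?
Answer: 70374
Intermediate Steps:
(P + 486)*(A(-19, 9) + 93) = (465 + 486)*(-19 + 93) = 951*74 = 70374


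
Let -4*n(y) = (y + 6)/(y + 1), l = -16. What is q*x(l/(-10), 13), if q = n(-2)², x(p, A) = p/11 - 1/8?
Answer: 9/440 ≈ 0.020455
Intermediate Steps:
n(y) = -(6 + y)/(4*(1 + y)) (n(y) = -(y + 6)/(4*(y + 1)) = -(6 + y)/(4*(1 + y)))
x(p, A) = -⅛ + p/11 (x(p, A) = p*(1/11) - 1*⅛ = p/11 - ⅛ = -⅛ + p/11)
q = 1 (q = ((-6 - 1*(-2))/(4*(1 - 2)))² = ((¼)*(-6 + 2)/(-1))² = ((¼)*(-1)*(-4))² = 1² = 1)
q*x(l/(-10), 13) = 1*(-⅛ + (-16/(-10))/11) = 1*(-⅛ + (-16*(-⅒))/11) = 1*(-⅛ + (1/11)*(8/5)) = 1*(-⅛ + 8/55) = 1*(9/440) = 9/440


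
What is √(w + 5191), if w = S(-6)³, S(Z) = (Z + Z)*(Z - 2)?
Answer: √889927 ≈ 943.36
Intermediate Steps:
S(Z) = 2*Z*(-2 + Z) (S(Z) = (2*Z)*(-2 + Z) = 2*Z*(-2 + Z))
w = 884736 (w = (2*(-6)*(-2 - 6))³ = (2*(-6)*(-8))³ = 96³ = 884736)
√(w + 5191) = √(884736 + 5191) = √889927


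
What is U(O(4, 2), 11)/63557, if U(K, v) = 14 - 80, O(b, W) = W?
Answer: -66/63557 ≈ -0.0010384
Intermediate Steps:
U(K, v) = -66
U(O(4, 2), 11)/63557 = -66/63557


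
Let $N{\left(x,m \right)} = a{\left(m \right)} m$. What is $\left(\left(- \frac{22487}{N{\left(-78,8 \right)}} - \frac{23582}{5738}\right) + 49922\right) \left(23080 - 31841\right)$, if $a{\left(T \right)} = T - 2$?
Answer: $- \frac{59660458863973}{137712} \approx -4.3323 \cdot 10^{8}$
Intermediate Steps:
$a{\left(T \right)} = -2 + T$ ($a{\left(T \right)} = T - 2 = -2 + T$)
$N{\left(x,m \right)} = m \left(-2 + m\right)$ ($N{\left(x,m \right)} = \left(-2 + m\right) m = m \left(-2 + m\right)$)
$\left(\left(- \frac{22487}{N{\left(-78,8 \right)}} - \frac{23582}{5738}\right) + 49922\right) \left(23080 - 31841\right) = \left(\left(- \frac{22487}{8 \left(-2 + 8\right)} - \frac{23582}{5738}\right) + 49922\right) \left(23080 - 31841\right) = \left(\left(- \frac{22487}{8 \cdot 6} - \frac{11791}{2869}\right) + 49922\right) \left(-8761\right) = \left(\left(- \frac{22487}{48} - \frac{11791}{2869}\right) + 49922\right) \left(-8761\right) = \left(- \frac{65081171}{137712} + 49922\right) \left(-8761\right) = \frac{6809777293}{137712} \left(-8761\right) = - \frac{59660458863973}{137712}$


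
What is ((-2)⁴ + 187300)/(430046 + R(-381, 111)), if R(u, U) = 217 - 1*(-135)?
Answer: 93658/215199 ≈ 0.43522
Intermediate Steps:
R(u, U) = 352 (R(u, U) = 217 + 135 = 352)
((-2)⁴ + 187300)/(430046 + R(-381, 111)) = ((-2)⁴ + 187300)/(430046 + 352) = (16 + 187300)/430398 = 187316*(1/430398) = 93658/215199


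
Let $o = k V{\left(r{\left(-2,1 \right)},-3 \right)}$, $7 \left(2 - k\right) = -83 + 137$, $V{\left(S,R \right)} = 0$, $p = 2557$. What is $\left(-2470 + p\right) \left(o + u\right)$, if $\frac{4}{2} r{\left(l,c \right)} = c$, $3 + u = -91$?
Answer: $-8178$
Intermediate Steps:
$u = -94$ ($u = -3 - 91 = -94$)
$r{\left(l,c \right)} = \frac{c}{2}$
$k = - \frac{40}{7}$ ($k = 2 - \frac{-83 + 137}{7} = 2 - \frac{54}{7} = - \frac{40}{7} \approx -5.7143$)
$o = 0$ ($o = \left(- \frac{40}{7}\right) 0 = 0$)
$\left(-2470 + p\right) \left(o + u\right) = \left(-2470 + 2557\right) \left(0 - 94\right) = 87 \left(-94\right) = -8178$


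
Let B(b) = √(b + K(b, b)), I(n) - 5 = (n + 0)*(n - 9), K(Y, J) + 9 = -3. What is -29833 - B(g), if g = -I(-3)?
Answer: -29833 - I*√53 ≈ -29833.0 - 7.2801*I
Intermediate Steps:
K(Y, J) = -12 (K(Y, J) = -9 - 3 = -12)
I(n) = 5 + n*(-9 + n) (I(n) = 5 + (n + 0)*(n - 9) = 5 + n*(-9 + n))
g = -41 (g = -(5 + (-3)² - 9*(-3)) = -(5 + 9 + 27) = -1*41 = -41)
B(b) = √(-12 + b) (B(b) = √(b - 12) = √(-12 + b))
-29833 - B(g) = -29833 - √(-12 - 41) = -29833 - √(-53) = -29833 - I*√53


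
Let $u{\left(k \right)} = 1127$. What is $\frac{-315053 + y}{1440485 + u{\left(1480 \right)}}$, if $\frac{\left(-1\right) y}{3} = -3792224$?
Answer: $\frac{11061619}{1441612} \approx 7.6731$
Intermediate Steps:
$y = 11376672$ ($y = \left(-3\right) \left(-3792224\right) = 11376672$)
$\frac{-315053 + y}{1440485 + u{\left(1480 \right)}} = \frac{-315053 + 11376672}{1440485 + 1127} = \frac{11061619}{1441612}$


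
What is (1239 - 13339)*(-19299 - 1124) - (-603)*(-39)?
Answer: 247094783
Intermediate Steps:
(1239 - 13339)*(-19299 - 1124) - (-603)*(-39) = -12100*(-20423) - 1*23517 = 247118300 - 23517 = 247094783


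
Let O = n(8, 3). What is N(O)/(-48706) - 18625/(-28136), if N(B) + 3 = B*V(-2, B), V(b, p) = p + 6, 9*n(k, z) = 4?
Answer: 36739699373/55500876648 ≈ 0.66197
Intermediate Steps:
n(k, z) = 4/9 (n(k, z) = (⅑)*4 = 4/9)
O = 4/9 ≈ 0.44444
V(b, p) = 6 + p
N(B) = -3 + B*(6 + B)
N(O)/(-48706) - 18625/(-28136) = (-3 + 4*(6 + 4/9)/9)/(-48706) - 18625/(-28136) = (-3 + (4/9)*(58/9))*(-1/48706) - 18625*(-1/28136) = (-3 + 232/81)*(-1/48706) + 18625/28136 = -11/81*(-1/48706) + 18625/28136 = 11/3945186 + 18625/28136 = 36739699373/55500876648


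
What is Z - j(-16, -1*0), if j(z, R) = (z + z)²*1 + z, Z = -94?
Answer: -1102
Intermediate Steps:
j(z, R) = z + 4*z² (j(z, R) = (2*z)²*1 + z = (4*z²)*1 + z = 4*z² + z = z + 4*z²)
Z - j(-16, -1*0) = -94 - (-16)*(1 + 4*(-16)) = -94 - (-16)*(1 - 64) = -94 - (-16)*(-63) = -94 - 1*1008 = -94 - 1008 = -1102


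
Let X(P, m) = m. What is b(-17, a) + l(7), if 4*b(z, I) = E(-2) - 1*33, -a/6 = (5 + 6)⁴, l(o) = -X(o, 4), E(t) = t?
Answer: -51/4 ≈ -12.750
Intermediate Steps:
l(o) = -4 (l(o) = -1*4 = -4)
a = -87846 (a = -6*(5 + 6)⁴ = -6*11⁴ = -6*14641 = -87846)
b(z, I) = -35/4 (b(z, I) = (-2 - 1*33)/4 = (-2 - 33)/4 = (¼)*(-35) = -35/4)
b(-17, a) + l(7) = -35/4 - 4 = -51/4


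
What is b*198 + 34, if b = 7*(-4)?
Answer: -5510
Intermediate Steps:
b = -28
b*198 + 34 = -28*198 + 34 = -5544 + 34 = -5510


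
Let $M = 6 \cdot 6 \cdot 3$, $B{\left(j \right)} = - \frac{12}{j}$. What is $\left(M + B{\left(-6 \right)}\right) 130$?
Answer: $14300$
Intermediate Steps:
$M = 108$ ($M = 36 \cdot 3 = 108$)
$\left(M + B{\left(-6 \right)}\right) 130 = \left(108 - \frac{12}{-6}\right) 130 = \left(108 - -2\right) 130 = \left(108 + 2\right) 130 = 110 \cdot 130 = 14300$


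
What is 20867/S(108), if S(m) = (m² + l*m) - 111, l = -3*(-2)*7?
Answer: 20867/16089 ≈ 1.2970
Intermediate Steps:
l = 42 (l = 6*7 = 42)
S(m) = -111 + m² + 42*m (S(m) = (m² + 42*m) - 111 = -111 + m² + 42*m)
20867/S(108) = 20867/(-111 + 108² + 42*108) = 20867/(-111 + 11664 + 4536) = 20867/16089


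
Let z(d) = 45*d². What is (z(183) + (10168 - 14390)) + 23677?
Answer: 1526460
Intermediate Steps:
(z(183) + (10168 - 14390)) + 23677 = (45*183² + (10168 - 14390)) + 23677 = (45*33489 - 4222) + 23677 = (1507005 - 4222) + 23677 = 1502783 + 23677 = 1526460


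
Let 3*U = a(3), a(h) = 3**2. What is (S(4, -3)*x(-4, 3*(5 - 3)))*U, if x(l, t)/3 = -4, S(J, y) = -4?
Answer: 144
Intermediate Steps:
a(h) = 9
x(l, t) = -12 (x(l, t) = 3*(-4) = -12)
U = 3 (U = (1/3)*9 = 3)
(S(4, -3)*x(-4, 3*(5 - 3)))*U = -4*(-12)*3 = 48*3 = 144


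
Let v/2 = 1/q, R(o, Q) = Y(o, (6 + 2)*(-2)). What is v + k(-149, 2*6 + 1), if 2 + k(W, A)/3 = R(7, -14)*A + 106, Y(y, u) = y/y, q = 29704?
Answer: 5213053/14852 ≈ 351.00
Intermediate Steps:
Y(y, u) = 1
R(o, Q) = 1
k(W, A) = 312 + 3*A (k(W, A) = -6 + 3*(1*A + 106) = -6 + 3*(A + 106) = -6 + 3*(106 + A) = -6 + (318 + 3*A) = 312 + 3*A)
v = 1/14852 (v = 2/29704 = 2*(1/29704) = 1/14852 ≈ 6.7331e-5)
v + k(-149, 2*6 + 1) = 1/14852 + (312 + 3*(2*6 + 1)) = 1/14852 + (312 + 3*(12 + 1)) = 1/14852 + (312 + 3*13) = 1/14852 + (312 + 39) = 1/14852 + 351 = 5213053/14852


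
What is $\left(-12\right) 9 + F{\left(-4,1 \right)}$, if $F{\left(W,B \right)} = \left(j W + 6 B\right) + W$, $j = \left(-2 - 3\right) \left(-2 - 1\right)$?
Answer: $-166$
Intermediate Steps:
$j = 15$ ($j = \left(-5\right) \left(-3\right) = 15$)
$F{\left(W,B \right)} = 6 B + 16 W$ ($F{\left(W,B \right)} = \left(15 W + 6 B\right) + W = \left(6 B + 15 W\right) + W = 6 B + 16 W$)
$\left(-12\right) 9 + F{\left(-4,1 \right)} = \left(-12\right) 9 + \left(6 \cdot 1 + 16 \left(-4\right)\right) = -108 + \left(6 - 64\right) = -108 - 58 = -166$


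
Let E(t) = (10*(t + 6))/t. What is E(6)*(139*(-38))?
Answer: -105640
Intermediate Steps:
E(t) = (60 + 10*t)/t (E(t) = (10*(6 + t))/t = (60 + 10*t)/t)
E(6)*(139*(-38)) = (10 + 60/6)*(139*(-38)) = (10 + 60*(⅙))*(-5282) = (10 + 10)*(-5282) = 20*(-5282) = -105640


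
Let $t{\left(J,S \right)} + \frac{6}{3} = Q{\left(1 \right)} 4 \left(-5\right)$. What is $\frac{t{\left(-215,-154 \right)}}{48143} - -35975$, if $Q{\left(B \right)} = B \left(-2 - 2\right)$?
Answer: $\frac{1731944503}{48143} \approx 35975.0$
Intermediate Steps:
$Q{\left(B \right)} = - 4 B$ ($Q{\left(B \right)} = B \left(-4\right) = - 4 B$)
$t{\left(J,S \right)} = 78$ ($t{\left(J,S \right)} = -2 + \left(-4\right) 1 \cdot 4 \left(-5\right) = -2 + \left(-4\right) 4 \left(-5\right) = -2 - -80 = -2 + 80 = 78$)
$\frac{t{\left(-215,-154 \right)}}{48143} - -35975 = \frac{78}{48143} - -35975 = 78 \cdot \frac{1}{48143} + 35975 = \frac{78}{48143} + 35975 = \frac{1731944503}{48143}$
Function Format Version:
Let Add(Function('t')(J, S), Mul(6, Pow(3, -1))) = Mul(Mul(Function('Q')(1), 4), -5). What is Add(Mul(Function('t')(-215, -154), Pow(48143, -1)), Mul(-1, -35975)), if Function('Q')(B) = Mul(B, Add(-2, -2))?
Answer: Rational(1731944503, 48143) ≈ 35975.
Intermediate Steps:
Function('Q')(B) = Mul(-4, B) (Function('Q')(B) = Mul(B, -4) = Mul(-4, B))
Function('t')(J, S) = 78 (Function('t')(J, S) = Add(-2, Mul(Mul(Mul(-4, 1), 4), -5)) = Add(-2, Mul(Mul(-4, 4), -5)) = Add(-2, Mul(-16, -5)) = Add(-2, 80) = 78)
Add(Mul(Function('t')(-215, -154), Pow(48143, -1)), Mul(-1, -35975)) = Add(Mul(78, Pow(48143, -1)), Mul(-1, -35975)) = Add(Mul(78, Rational(1, 48143)), 35975) = Add(Rational(78, 48143), 35975) = Rational(1731944503, 48143)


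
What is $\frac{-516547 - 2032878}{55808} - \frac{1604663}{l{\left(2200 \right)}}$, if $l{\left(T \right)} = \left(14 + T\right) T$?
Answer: $- \frac{781705770169}{16989350400} \approx -46.012$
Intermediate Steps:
$l{\left(T \right)} = T \left(14 + T\right)$
$\frac{-516547 - 2032878}{55808} - \frac{1604663}{l{\left(2200 \right)}} = \frac{-516547 - 2032878}{55808} - \frac{1604663}{2200 \left(14 + 2200\right)} = \left(-516547 - 2032878\right) \frac{1}{55808} - \frac{1604663}{2200 \cdot 2214} = \left(-2549425\right) \frac{1}{55808} - \frac{1604663}{4870800} = - \frac{2549425}{55808} - \frac{1604663}{4870800} = - \frac{781705770169}{16989350400}$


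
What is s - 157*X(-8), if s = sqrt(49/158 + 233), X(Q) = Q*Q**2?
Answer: 80384 + sqrt(5824354)/158 ≈ 80399.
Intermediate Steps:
X(Q) = Q**3
s = sqrt(5824354)/158 (s = sqrt(49*(1/158) + 233) = sqrt(49/158 + 233) = sqrt(36863/158) = sqrt(5824354)/158 ≈ 15.274)
s - 157*X(-8) = sqrt(5824354)/158 - 157*(-8)**3 = sqrt(5824354)/158 - 157*(-512) = sqrt(5824354)/158 + 80384 = 80384 + sqrt(5824354)/158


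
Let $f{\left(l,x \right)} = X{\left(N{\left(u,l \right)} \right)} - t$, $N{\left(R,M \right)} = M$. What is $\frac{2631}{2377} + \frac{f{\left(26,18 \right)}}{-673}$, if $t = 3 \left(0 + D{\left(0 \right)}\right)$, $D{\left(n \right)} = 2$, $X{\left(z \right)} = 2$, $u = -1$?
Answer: $\frac{1780171}{1599721} \approx 1.1128$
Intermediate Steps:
$t = 6$ ($t = 3 \left(0 + 2\right) = 3 \cdot 2 = 6$)
$f{\left(l,x \right)} = -4$ ($f{\left(l,x \right)} = 2 - 6 = -4$)
$\frac{2631}{2377} + \frac{f{\left(26,18 \right)}}{-673} = \frac{2631}{2377} - \frac{4}{-673} = 2631 \cdot \frac{1}{2377} - - \frac{4}{673} = \frac{2631}{2377} + \frac{4}{673} = \frac{1780171}{1599721}$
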